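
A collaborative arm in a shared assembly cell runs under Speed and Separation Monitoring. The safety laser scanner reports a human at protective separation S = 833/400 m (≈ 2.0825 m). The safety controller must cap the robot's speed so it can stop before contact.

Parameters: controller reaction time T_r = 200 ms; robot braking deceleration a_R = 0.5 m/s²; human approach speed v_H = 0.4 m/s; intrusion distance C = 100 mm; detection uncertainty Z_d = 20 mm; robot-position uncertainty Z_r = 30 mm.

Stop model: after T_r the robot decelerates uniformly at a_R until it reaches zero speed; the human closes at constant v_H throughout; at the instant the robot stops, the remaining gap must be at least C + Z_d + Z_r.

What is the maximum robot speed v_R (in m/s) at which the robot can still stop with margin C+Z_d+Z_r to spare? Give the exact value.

v_R_max = 19/20 m/s = 0.9500 m/s

at the boundary: (1)·v² + (1)·v + (-741/400) = 0
  disc = (1)² − 4·(1)·(-741/400) = 841/100 ; √disc = 29/10
  v_R = (−(1) + 29/10) / (2·(1)) = 19/20 m/s
check:
T_s = v_R/a_R = (19/20)/(1/2) = 1.9000 s
robot in T_r: 0.9500·0.2000 = 0.1900 m
robot covers 0.9500·1.9000 − ½·0.5000·1.9000² = 0.9025 m while stopping
human closes 0.4000·2.1000 = 0.8400 m
C+Z_d+Z_r = 0.1000+0.0200+0.0300 = 0.1500 m
sum ≈ 0.1900+0.9025+0.8400+0.1500 ≈ 2.0825 m = S ✓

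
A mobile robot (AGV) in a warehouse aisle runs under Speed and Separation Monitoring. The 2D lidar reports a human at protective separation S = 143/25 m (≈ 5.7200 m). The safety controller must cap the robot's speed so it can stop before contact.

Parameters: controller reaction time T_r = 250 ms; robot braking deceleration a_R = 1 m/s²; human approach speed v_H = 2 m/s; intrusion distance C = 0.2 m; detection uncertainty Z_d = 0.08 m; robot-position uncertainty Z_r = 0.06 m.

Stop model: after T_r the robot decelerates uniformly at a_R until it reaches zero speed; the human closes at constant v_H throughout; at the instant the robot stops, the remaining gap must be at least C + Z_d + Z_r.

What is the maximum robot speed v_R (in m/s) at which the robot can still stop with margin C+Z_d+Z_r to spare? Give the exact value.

v_R_max = 8/5 m/s = 1.6000 m/s

collect terms ⇒ (1/2)·v_R² + (9/4)·v_R + (-122/25) = 0
  disc = (9/4)² − 4·(1/2)·(-122/25) = 5929/400 ; √disc = 77/20
  v_R = (−(9/4) + 77/20) / (2·(1/2)) = 8/5 m/s
check:
braking lasts T_s = (8/5)/1 = 1.6000 s
reaction-phase robot travel = 1.6000·0.2500 = 0.4000 m
braking distance = 1.6000²/(2·1.0000) = 1.2800 m
human over T_r+T_s: 2.0000·(0.2500+1.6000) = 3.7000 m
C+Z_d+Z_r = 0.2000+0.0800+0.0600 = 0.3400 m
sum ≈ 0.4000+1.2800+3.7000+0.3400 ≈ 5.7200 m = S ✓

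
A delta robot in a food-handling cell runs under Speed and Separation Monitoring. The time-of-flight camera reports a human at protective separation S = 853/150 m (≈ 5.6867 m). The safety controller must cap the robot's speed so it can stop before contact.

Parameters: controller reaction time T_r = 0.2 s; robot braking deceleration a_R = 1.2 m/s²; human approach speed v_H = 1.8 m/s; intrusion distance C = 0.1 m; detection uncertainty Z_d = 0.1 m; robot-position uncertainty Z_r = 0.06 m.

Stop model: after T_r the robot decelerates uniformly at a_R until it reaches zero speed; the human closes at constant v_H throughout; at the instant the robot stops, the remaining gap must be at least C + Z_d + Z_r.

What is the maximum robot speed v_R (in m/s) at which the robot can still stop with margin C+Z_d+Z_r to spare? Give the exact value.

v_R_max = 2 m/s = 2.0000 m/s

quadratic (5/12)·v² + (17/10)·v + (-76/15) = 0
  disc = (17/10)² − 4·(5/12)·(-76/15) = 10201/900 ; √disc = 101/30
  v_R = (−(17/10) + 101/30) / (2·(5/12)) = 2 m/s
check:
T_s = v_R/a_R = 2/(6/5) = 1.6667 s
robot in T_r: 2.0000·0.2000 = 0.4000 m
robot covers 2.0000·1.6667 − ½·1.2000·1.6667² = 1.6667 m while stopping
human over T_r+T_s: 1.8000·(0.2000+1.6667) = 3.3600 m
C+Z_d+Z_r = 0.1000+0.1000+0.0600 = 0.2600 m
sum ≈ 0.4000+1.6667+3.3600+0.2600 ≈ 5.6867 m = S ✓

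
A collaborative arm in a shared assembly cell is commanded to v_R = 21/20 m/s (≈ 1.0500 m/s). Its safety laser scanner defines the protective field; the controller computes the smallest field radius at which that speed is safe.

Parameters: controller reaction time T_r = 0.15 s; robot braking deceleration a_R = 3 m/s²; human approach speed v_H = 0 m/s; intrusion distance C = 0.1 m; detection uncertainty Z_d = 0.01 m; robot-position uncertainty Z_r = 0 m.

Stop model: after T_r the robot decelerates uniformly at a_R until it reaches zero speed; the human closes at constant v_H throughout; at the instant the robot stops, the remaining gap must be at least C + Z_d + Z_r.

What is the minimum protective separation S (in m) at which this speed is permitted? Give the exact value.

braking lasts T_s = (21/20)/3 = 0.3500 s
reaction-phase robot travel = 1.0500·0.1500 = 0.1575 m
braking distance = 1.0500²/(2·3.0000) = 0.1837 m
human over T_r+T_s: 0.0000·(0.1500+0.3500) = 0.0000 m
residual clearance needed = 0.1000+0.0100+0.0000 = 0.1100 m
S_min ≈ 0.1575+0.1837+0.0000+0.1100  ⇒  S_min = 361/800 m

S_min = 361/800 m = 0.4512 m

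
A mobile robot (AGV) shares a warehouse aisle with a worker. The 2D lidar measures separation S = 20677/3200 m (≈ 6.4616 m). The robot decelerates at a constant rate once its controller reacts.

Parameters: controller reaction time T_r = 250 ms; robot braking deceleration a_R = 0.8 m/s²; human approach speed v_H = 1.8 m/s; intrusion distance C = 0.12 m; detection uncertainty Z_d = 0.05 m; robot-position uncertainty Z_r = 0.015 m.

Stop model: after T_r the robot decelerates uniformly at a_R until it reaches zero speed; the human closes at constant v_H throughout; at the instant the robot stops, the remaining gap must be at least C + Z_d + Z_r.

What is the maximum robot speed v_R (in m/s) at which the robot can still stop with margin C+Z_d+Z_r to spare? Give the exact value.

collect terms ⇒ (5/8)·v_R² + (5/2)·v_R + (-3729/640) = 0
  disc = (5/2)² − 4·(5/8)·(-3729/640) = 5329/256 ; √disc = 73/16
  v_R = (−(5/2) + 73/16) / (2·(5/8)) = 33/20 m/s
check:
braking lasts T_s = (33/20)/(4/5) = 2.0625 s
robot in T_r: 1.6500·0.2500 = 0.4125 m
robot under decel: 1.6500²/(2·0.8000) = 1.7016 m
human over T_r+T_s: 1.8000·(0.2500+2.0625) = 4.1625 m
residual clearance needed = 0.1200+0.0500+0.0150 = 0.1850 m
sum ≈ 0.4125+1.7016+4.1625+0.1850 ≈ 6.4616 m = S ✓

v_R_max = 33/20 m/s = 1.6500 m/s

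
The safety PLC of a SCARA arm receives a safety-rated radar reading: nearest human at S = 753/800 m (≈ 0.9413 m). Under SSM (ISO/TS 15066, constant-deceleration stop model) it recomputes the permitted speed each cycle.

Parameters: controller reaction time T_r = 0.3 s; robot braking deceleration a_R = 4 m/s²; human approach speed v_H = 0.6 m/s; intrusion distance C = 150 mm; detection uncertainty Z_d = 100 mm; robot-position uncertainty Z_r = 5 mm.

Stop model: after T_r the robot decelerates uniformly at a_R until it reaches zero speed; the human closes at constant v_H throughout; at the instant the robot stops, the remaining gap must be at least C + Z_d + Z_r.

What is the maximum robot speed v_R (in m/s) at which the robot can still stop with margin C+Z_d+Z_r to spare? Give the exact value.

v_R_max = 9/10 m/s = 0.9000 m/s

at the boundary: (1/8)·v² + (9/20)·v + (-81/160) = 0
  disc = (9/20)² − 4·(1/8)·(-81/160) = 729/1600 ; √disc = 27/40
  v_R = (−(9/20) + 27/40) / (2·(1/8)) = 9/10 m/s
check:
braking lasts T_s = (9/10)/4 = 0.2250 s
reaction-phase robot travel = 0.9000·0.3000 = 0.2700 m
robot covers 0.9000·0.2250 − ½·4.0000·0.2250² = 0.1013 m while stopping
human closes 0.6000·0.5250 = 0.3150 m
C+Z_d+Z_r = 0.1500+0.1000+0.0050 = 0.2550 m
sum ≈ 0.2700+0.1013+0.3150+0.2550 ≈ 0.9413 m = S ✓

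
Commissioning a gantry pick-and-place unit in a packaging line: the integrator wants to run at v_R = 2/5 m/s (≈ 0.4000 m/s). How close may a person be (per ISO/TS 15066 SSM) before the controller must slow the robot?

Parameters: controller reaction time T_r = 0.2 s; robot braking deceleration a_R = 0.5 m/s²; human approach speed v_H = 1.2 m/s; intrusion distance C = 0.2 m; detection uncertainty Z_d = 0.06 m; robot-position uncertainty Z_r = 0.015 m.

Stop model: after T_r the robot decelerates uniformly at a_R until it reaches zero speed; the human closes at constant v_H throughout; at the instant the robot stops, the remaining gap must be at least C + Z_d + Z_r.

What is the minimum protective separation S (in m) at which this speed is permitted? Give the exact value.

S_min = 343/200 m = 1.7150 m

T_s = v_R/a_R = (2/5)/(1/2) = 0.8000 s
robot covers v_R·T_r = 0.4000·0.2000 = 0.0800 m before braking
braking distance = 0.4000²/(2·0.5000) = 0.1600 m
human over T_r+T_s: 1.2000·(0.2000+0.8000) = 1.2000 m
margins: 0.2000+0.0600+0.0150 = 0.2750 m
S_min ≈ 0.0800+0.1600+1.2000+0.2750  ⇒  S_min = 343/200 m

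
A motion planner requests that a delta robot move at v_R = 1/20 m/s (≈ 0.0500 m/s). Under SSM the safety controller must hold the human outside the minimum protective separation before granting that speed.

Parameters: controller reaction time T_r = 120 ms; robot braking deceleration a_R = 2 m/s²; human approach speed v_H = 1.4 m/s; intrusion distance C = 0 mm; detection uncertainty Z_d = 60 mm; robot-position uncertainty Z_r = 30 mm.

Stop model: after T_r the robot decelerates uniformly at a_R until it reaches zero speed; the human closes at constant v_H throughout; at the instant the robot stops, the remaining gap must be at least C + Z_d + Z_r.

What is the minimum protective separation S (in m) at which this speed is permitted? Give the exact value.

T_s = v_R/a_R = (1/20)/2 = 0.0250 s
robot covers v_R·T_r = 0.0500·0.1200 = 0.0060 m before braking
braking distance = 0.0500²/(2·2.0000) = 0.0006 m
human over T_r+T_s: 1.4000·(0.1200+0.0250) = 0.2030 m
margins: 0.0000+0.0600+0.0300 = 0.0900 m
S_min ≈ 0.0060+0.0006+0.2030+0.0900  ⇒  S_min = 2397/8000 m

S_min = 2397/8000 m = 0.2996 m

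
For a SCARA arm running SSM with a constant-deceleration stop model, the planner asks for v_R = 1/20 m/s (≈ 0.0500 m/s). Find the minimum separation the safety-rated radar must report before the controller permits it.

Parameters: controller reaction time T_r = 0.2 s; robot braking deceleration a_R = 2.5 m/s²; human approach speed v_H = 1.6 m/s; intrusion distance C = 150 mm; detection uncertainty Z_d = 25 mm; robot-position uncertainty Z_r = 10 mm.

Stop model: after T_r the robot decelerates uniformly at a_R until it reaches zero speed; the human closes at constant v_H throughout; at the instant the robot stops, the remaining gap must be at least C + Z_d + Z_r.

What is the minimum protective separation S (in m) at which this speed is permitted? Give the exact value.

braking lasts T_s = (1/20)/(5/2) = 0.0200 s
robot in T_r: 0.0500·0.2000 = 0.0100 m
robot under decel: 0.0500²/(2·2.5000) = 0.0005 m
person approaches 1.6000·(0.2000+0.0200) = 0.3520 m
residual clearance needed = 0.1500+0.0250+0.0100 = 0.1850 m
S_min ≈ 0.0100+0.0005+0.3520+0.1850  ⇒  S_min = 219/400 m

S_min = 219/400 m = 0.5475 m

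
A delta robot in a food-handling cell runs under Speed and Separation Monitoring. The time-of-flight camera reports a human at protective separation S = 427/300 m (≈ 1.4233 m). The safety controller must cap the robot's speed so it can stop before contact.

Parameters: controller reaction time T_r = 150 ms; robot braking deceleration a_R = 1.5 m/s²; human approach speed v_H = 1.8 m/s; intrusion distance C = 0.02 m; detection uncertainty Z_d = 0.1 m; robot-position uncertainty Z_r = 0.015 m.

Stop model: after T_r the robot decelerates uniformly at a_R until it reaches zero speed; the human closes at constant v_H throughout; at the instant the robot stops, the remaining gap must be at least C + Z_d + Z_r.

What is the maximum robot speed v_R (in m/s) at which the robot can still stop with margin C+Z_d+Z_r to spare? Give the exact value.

v_R_max = 13/20 m/s = 0.6500 m/s

collect terms ⇒ (1/3)·v_R² + (27/20)·v_R + (-611/600) = 0
  disc = (27/20)² − 4·(1/3)·(-611/600) = 11449/3600 ; √disc = 107/60
  v_R = (−(27/20) + 107/60) / (2·(1/3)) = 13/20 m/s
check:
T_s = v_R/a_R = (13/20)/(3/2) = 0.4333 s
robot in T_r: 0.6500·0.1500 = 0.0975 m
robot under decel: 0.6500²/(2·1.5000) = 0.1408 m
human closes 1.8000·0.5833 = 1.0500 m
margins: 0.0200+0.1000+0.0150 = 0.1350 m
sum ≈ 0.0975+0.1408+1.0500+0.1350 ≈ 1.4233 m = S ✓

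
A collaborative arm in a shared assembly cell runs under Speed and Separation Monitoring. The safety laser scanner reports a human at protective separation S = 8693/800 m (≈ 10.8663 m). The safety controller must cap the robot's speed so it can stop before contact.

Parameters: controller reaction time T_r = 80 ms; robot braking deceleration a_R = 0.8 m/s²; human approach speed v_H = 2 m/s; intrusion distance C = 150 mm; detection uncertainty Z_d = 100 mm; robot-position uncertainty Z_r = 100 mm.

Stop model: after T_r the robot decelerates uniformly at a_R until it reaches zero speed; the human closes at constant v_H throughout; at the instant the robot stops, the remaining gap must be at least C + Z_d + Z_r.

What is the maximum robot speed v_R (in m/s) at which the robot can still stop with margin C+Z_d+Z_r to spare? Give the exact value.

collect terms ⇒ (5/8)·v_R² + (129/50)·v_R + (-1657/160) = 0
  disc = (129/50)² − 4·(5/8)·(-1657/160) = 1301881/40000 ; √disc = 1141/200
  v_R = (−(129/50) + 1141/200) / (2·(5/8)) = 5/2 m/s
check:
stop time T_s = (5/2)/(4/5) = 3.1250 s
reaction-phase robot travel = 2.5000·0.0800 = 0.2000 m
braking distance = 2.5000²/(2·0.8000) = 3.9062 m
person approaches 2.0000·(0.0800+3.1250) = 6.4100 m
residual clearance needed = 0.1500+0.1000+0.1000 = 0.3500 m
sum ≈ 0.2000+3.9062+6.4100+0.3500 ≈ 10.8663 m = S ✓

v_R_max = 5/2 m/s = 2.5000 m/s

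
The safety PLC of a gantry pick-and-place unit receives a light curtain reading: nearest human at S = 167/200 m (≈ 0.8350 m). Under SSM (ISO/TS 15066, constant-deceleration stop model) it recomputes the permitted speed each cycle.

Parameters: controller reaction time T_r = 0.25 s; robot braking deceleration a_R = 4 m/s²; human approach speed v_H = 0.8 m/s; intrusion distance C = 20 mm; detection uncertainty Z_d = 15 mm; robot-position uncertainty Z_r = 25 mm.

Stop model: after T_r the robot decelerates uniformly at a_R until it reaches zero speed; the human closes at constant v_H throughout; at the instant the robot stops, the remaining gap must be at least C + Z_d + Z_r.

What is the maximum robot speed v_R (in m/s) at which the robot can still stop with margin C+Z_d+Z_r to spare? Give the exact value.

at the boundary: (1/8)·v² + (9/20)·v + (-23/40) = 0
  disc = (9/20)² − 4·(1/8)·(-23/40) = 49/100 ; √disc = 7/10
  v_R = (−(9/20) + 7/10) / (2·(1/8)) = 1 m/s
check:
braking lasts T_s = 1/4 = 0.2500 s
robot in T_r: 1.0000·0.2500 = 0.2500 m
robot under decel: 1.0000²/(2·4.0000) = 0.1250 m
human closes 0.8000·0.5000 = 0.4000 m
margins: 0.0200+0.0150+0.0250 = 0.0600 m
sum ≈ 0.2500+0.1250+0.4000+0.0600 ≈ 0.8350 m = S ✓

v_R_max = 1 m/s = 1.0000 m/s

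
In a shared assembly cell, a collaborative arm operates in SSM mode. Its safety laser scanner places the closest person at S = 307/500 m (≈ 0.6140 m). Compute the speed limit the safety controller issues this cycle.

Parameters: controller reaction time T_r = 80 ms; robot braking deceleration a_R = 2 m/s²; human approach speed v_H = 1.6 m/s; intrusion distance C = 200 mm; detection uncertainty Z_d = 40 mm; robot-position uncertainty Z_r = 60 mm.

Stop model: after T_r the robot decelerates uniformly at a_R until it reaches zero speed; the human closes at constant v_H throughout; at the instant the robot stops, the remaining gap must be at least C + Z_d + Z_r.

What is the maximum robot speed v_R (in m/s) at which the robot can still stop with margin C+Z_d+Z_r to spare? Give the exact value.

collect terms ⇒ (1/4)·v_R² + (22/25)·v_R + (-93/500) = 0
  disc = (22/25)² − 4·(1/4)·(-93/500) = 2401/2500 ; √disc = 49/50
  v_R = (−(22/25) + 49/50) / (2·(1/4)) = 1/5 m/s
check:
T_s = v_R/a_R = (1/5)/2 = 0.1000 s
robot covers v_R·T_r = 0.2000·0.0800 = 0.0160 m before braking
robot under decel: 0.2000²/(2·2.0000) = 0.0100 m
human over T_r+T_s: 1.6000·(0.0800+0.1000) = 0.2880 m
C+Z_d+Z_r = 0.2000+0.0400+0.0600 = 0.3000 m
sum ≈ 0.0160+0.0100+0.2880+0.3000 ≈ 0.6140 m = S ✓

v_R_max = 1/5 m/s = 0.2000 m/s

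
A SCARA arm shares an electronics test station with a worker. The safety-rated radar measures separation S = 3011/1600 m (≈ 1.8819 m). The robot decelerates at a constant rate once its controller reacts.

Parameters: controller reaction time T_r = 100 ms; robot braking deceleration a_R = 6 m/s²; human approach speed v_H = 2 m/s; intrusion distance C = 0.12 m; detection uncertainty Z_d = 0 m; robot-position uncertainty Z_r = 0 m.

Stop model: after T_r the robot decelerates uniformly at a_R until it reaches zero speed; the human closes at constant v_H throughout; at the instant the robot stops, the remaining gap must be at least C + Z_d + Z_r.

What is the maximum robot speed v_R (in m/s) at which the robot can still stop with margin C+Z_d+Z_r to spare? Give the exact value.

v_R_max = 49/20 m/s = 2.4500 m/s

collect terms ⇒ (1/12)·v_R² + (13/30)·v_R + (-2499/1600) = 0
  disc = (13/30)² − 4·(1/12)·(-2499/1600) = 10201/14400 ; √disc = 101/120
  v_R = (−(13/30) + 101/120) / (2·(1/12)) = 49/20 m/s
check:
T_s = v_R/a_R = (49/20)/6 = 0.4083 s
robot covers v_R·T_r = 2.4500·0.1000 = 0.2450 m before braking
robot under decel: 2.4500²/(2·6.0000) = 0.5002 m
person approaches 2.0000·(0.1000+0.4083) = 1.0167 m
C+Z_d+Z_r = 0.1200+0.0000+0.0000 = 0.1200 m
sum ≈ 0.2450+0.5002+1.0167+0.1200 ≈ 1.8819 m = S ✓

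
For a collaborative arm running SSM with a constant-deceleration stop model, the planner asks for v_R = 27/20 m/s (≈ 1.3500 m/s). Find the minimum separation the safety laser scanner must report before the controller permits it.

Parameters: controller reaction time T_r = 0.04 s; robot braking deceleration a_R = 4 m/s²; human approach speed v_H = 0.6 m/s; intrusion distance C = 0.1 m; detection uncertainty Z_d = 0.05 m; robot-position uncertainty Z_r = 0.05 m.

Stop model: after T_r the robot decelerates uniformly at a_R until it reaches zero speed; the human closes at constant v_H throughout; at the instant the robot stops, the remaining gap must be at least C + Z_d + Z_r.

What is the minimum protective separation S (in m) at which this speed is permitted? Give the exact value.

S_min = 11333/16000 m = 0.7083 m

stop time T_s = (27/20)/4 = 0.3375 s
robot in T_r: 1.3500·0.0400 = 0.0540 m
braking distance = 1.3500²/(2·4.0000) = 0.2278 m
person approaches 0.6000·(0.0400+0.3375) = 0.2265 m
residual clearance needed = 0.1000+0.0500+0.0500 = 0.2000 m
S_min ≈ 0.0540+0.2278+0.2265+0.2000  ⇒  S_min = 11333/16000 m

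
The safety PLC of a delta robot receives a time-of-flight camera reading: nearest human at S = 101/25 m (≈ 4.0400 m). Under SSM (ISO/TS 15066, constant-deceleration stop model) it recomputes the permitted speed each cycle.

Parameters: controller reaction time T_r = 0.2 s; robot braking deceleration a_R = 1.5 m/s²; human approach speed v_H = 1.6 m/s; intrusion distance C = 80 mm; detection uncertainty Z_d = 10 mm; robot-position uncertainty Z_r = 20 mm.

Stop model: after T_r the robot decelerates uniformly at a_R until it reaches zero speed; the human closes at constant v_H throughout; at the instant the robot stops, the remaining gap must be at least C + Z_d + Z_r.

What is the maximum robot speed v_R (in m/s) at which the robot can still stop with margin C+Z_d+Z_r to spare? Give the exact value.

v_R_max = 19/10 m/s = 1.9000 m/s

at the boundary: (1/3)·v² + (19/15)·v + (-361/100) = 0
  disc = (19/15)² − 4·(1/3)·(-361/100) = 1444/225 ; √disc = 38/15
  v_R = (−(19/15) + 38/15) / (2·(1/3)) = 19/10 m/s
check:
stop time T_s = (19/10)/(3/2) = 1.2667 s
robot in T_r: 1.9000·0.2000 = 0.3800 m
robot under decel: 1.9000²/(2·1.5000) = 1.2033 m
person approaches 1.6000·(0.2000+1.2667) = 2.3467 m
margins: 0.0800+0.0100+0.0200 = 0.1100 m
sum ≈ 0.3800+1.2033+2.3467+0.1100 ≈ 4.0400 m = S ✓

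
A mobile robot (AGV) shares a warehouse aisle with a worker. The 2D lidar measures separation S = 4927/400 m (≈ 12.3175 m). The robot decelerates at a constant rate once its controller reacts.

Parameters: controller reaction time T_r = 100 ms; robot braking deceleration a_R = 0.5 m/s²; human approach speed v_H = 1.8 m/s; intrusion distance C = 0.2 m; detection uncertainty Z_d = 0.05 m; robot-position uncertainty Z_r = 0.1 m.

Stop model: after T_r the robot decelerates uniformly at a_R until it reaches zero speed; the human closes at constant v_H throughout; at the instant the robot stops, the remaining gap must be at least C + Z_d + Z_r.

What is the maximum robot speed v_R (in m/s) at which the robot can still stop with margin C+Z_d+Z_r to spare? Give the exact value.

quadratic (1)·v² + (37/10)·v + (-943/80) = 0
  disc = (37/10)² − 4·(1)·(-943/80) = 1521/25 ; √disc = 39/5
  v_R = (−(37/10) + 39/5) / (2·(1)) = 41/20 m/s
check:
T_s = v_R/a_R = (41/20)/(1/2) = 4.1000 s
robot covers v_R·T_r = 2.0500·0.1000 = 0.2050 m before braking
robot covers 2.0500·4.1000 − ½·0.5000·4.1000² = 4.2025 m while stopping
human over T_r+T_s: 1.8000·(0.1000+4.1000) = 7.5600 m
margins: 0.2000+0.0500+0.1000 = 0.3500 m
sum ≈ 0.2050+4.2025+7.5600+0.3500 ≈ 12.3175 m = S ✓

v_R_max = 41/20 m/s = 2.0500 m/s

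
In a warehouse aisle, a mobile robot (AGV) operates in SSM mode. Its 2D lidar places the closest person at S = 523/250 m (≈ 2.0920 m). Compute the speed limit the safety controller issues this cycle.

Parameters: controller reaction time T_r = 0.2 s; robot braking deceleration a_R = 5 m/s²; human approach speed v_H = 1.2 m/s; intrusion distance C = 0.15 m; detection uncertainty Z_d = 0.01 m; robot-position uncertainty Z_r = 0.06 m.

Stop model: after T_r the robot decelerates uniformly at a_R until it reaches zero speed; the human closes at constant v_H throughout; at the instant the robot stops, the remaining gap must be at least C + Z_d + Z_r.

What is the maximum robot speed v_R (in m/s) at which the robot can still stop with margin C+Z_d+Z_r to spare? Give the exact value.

v_R_max = 12/5 m/s = 2.4000 m/s

at the boundary: (1/10)·v² + (11/25)·v + (-204/125) = 0
  disc = (11/25)² − 4·(1/10)·(-204/125) = 529/625 ; √disc = 23/25
  v_R = (−(11/25) + 23/25) / (2·(1/10)) = 12/5 m/s
check:
braking lasts T_s = (12/5)/5 = 0.4800 s
robot covers v_R·T_r = 2.4000·0.2000 = 0.4800 m before braking
robot under decel: 2.4000²/(2·5.0000) = 0.5760 m
human over T_r+T_s: 1.2000·(0.2000+0.4800) = 0.8160 m
margins: 0.1500+0.0100+0.0600 = 0.2200 m
sum ≈ 0.4800+0.5760+0.8160+0.2200 ≈ 2.0920 m = S ✓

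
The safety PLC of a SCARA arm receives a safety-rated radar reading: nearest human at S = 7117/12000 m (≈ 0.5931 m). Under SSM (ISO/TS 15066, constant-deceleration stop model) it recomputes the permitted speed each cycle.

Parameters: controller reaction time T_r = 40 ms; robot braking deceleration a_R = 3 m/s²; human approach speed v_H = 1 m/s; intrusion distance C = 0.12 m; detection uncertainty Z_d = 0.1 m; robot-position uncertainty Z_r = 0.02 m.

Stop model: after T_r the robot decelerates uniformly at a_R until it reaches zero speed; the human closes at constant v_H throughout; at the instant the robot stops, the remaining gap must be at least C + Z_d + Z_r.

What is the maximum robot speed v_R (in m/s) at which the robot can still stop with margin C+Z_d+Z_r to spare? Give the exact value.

at the boundary: (1/6)·v² + (28/75)·v + (-3757/12000) = 0
  disc = (28/75)² − 4·(1/6)·(-3757/12000) = 3481/10000 ; √disc = 59/100
  v_R = (−(28/75) + 59/100) / (2·(1/6)) = 13/20 m/s
check:
braking lasts T_s = (13/20)/3 = 0.2167 s
reaction-phase robot travel = 0.6500·0.0400 = 0.0260 m
robot covers 0.6500·0.2167 − ½·3.0000·0.2167² = 0.0704 m while stopping
human closes 1.0000·0.2567 = 0.2567 m
margins: 0.1200+0.1000+0.0200 = 0.2400 m
sum ≈ 0.0260+0.0704+0.2567+0.2400 ≈ 0.5931 m = S ✓

v_R_max = 13/20 m/s = 0.6500 m/s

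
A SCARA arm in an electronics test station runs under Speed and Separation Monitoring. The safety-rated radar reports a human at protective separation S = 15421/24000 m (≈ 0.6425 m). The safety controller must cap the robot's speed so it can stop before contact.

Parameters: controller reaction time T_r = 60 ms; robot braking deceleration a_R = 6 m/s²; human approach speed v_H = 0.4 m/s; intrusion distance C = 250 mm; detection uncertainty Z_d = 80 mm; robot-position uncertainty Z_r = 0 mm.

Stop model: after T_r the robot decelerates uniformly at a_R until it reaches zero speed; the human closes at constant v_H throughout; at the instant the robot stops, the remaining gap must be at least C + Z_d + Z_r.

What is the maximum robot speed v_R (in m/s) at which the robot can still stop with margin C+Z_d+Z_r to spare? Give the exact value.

v_R_max = 5/4 m/s = 1.2500 m/s

quadratic (1/12)·v² + (19/150)·v + (-277/960) = 0
  disc = (19/150)² − 4·(1/12)·(-277/960) = 4489/40000 ; √disc = 67/200
  v_R = (−(19/150) + 67/200) / (2·(1/12)) = 5/4 m/s
check:
braking lasts T_s = (5/4)/6 = 0.2083 s
reaction-phase robot travel = 1.2500·0.0600 = 0.0750 m
robot covers 1.2500·0.2083 − ½·6.0000·0.2083² = 0.1302 m while stopping
person approaches 0.4000·(0.0600+0.2083) = 0.1073 m
margins: 0.2500+0.0800+0.0000 = 0.3300 m
sum ≈ 0.0750+0.1302+0.1073+0.3300 ≈ 0.6425 m = S ✓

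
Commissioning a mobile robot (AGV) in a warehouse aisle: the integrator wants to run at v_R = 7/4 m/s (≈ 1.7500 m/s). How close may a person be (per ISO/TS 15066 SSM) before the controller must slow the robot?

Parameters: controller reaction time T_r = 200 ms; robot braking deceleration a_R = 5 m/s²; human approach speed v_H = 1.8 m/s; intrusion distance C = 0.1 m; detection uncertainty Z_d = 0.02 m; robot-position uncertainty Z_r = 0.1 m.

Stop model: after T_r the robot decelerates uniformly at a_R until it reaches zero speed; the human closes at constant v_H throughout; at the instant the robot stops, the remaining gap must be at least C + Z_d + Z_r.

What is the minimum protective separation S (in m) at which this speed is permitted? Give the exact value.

S_min = 1493/800 m = 1.8662 m

braking lasts T_s = (7/4)/5 = 0.3500 s
reaction-phase robot travel = 1.7500·0.2000 = 0.3500 m
robot under decel: 1.7500²/(2·5.0000) = 0.3063 m
person approaches 1.8000·(0.2000+0.3500) = 0.9900 m
margins: 0.1000+0.0200+0.1000 = 0.2200 m
S_min ≈ 0.3500+0.3063+0.9900+0.2200  ⇒  S_min = 1493/800 m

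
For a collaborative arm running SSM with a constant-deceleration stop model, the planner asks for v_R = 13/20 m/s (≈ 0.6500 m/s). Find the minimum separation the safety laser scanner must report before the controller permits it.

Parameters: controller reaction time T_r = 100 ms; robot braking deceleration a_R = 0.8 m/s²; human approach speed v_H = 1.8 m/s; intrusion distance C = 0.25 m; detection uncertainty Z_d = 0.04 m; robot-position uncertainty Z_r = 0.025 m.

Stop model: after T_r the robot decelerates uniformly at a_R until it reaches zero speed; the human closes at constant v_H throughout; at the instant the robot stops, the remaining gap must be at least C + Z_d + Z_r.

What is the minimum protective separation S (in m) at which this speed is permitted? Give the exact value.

S_min = 7317/3200 m = 2.2866 m

T_s = v_R/a_R = (13/20)/(4/5) = 0.8125 s
robot in T_r: 0.6500·0.1000 = 0.0650 m
robot under decel: 0.6500²/(2·0.8000) = 0.2641 m
human closes 1.8000·0.9125 = 1.6425 m
C+Z_d+Z_r = 0.2500+0.0400+0.0250 = 0.3150 m
S_min ≈ 0.0650+0.2641+1.6425+0.3150  ⇒  S_min = 7317/3200 m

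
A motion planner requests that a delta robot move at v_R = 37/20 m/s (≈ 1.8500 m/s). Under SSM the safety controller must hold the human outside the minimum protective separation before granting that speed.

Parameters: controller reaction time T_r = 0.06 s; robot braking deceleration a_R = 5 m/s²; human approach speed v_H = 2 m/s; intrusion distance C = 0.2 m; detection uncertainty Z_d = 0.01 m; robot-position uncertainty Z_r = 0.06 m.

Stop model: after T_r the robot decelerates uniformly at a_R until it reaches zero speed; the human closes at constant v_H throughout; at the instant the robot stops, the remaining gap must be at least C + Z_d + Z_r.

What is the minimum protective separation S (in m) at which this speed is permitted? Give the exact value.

S_min = 6333/4000 m = 1.5833 m

T_s = v_R/a_R = (37/20)/5 = 0.3700 s
reaction-phase robot travel = 1.8500·0.0600 = 0.1110 m
robot covers 1.8500·0.3700 − ½·5.0000·0.3700² = 0.3422 m while stopping
human closes 2.0000·0.4300 = 0.8600 m
C+Z_d+Z_r = 0.2000+0.0100+0.0600 = 0.2700 m
S_min ≈ 0.1110+0.3422+0.8600+0.2700  ⇒  S_min = 6333/4000 m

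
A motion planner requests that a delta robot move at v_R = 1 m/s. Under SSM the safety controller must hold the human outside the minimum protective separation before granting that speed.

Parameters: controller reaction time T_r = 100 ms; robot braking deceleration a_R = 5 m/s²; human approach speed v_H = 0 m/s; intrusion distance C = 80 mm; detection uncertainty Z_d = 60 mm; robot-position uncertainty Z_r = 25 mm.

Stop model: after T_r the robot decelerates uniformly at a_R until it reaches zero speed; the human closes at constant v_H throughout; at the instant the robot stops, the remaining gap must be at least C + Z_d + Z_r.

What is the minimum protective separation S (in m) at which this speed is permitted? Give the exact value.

stop time T_s = 1/5 = 0.2000 s
robot covers v_R·T_r = 1.0000·0.1000 = 0.1000 m before braking
robot under decel: 1.0000²/(2·5.0000) = 0.1000 m
human over T_r+T_s: 0.0000·(0.1000+0.2000) = 0.0000 m
C+Z_d+Z_r = 0.0800+0.0600+0.0250 = 0.1650 m
S_min ≈ 0.1000+0.1000+0.0000+0.1650  ⇒  S_min = 73/200 m

S_min = 73/200 m = 0.3650 m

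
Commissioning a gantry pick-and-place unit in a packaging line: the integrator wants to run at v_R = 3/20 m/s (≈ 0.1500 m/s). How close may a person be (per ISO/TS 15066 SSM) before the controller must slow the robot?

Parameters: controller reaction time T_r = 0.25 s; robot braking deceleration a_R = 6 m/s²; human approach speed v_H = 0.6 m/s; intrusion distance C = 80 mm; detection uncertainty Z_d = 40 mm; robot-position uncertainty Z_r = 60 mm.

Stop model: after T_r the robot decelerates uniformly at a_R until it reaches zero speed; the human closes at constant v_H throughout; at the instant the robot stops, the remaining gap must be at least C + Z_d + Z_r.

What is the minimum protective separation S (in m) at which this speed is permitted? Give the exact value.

braking lasts T_s = (3/20)/6 = 0.0250 s
robot covers v_R·T_r = 0.1500·0.2500 = 0.0375 m before braking
braking distance = 0.1500²/(2·6.0000) = 0.0019 m
human over T_r+T_s: 0.6000·(0.2500+0.0250) = 0.1650 m
residual clearance needed = 0.0800+0.0400+0.0600 = 0.1800 m
S_min ≈ 0.0375+0.0019+0.1650+0.1800  ⇒  S_min = 123/320 m

S_min = 123/320 m = 0.3844 m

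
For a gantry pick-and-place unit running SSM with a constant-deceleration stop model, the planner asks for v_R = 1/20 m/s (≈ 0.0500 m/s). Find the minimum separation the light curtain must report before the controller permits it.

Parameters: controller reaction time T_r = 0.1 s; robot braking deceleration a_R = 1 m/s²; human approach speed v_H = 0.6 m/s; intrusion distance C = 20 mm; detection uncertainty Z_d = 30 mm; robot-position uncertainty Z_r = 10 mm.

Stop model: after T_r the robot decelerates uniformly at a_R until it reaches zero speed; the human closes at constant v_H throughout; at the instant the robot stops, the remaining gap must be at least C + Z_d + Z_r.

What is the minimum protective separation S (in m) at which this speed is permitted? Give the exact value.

S_min = 5/32 m = 0.1562 m

braking lasts T_s = (1/20)/1 = 0.0500 s
reaction-phase robot travel = 0.0500·0.1000 = 0.0050 m
robot under decel: 0.0500²/(2·1.0000) = 0.0013 m
human closes 0.6000·0.1500 = 0.0900 m
margins: 0.0200+0.0300+0.0100 = 0.0600 m
S_min ≈ 0.0050+0.0013+0.0900+0.0600  ⇒  S_min = 5/32 m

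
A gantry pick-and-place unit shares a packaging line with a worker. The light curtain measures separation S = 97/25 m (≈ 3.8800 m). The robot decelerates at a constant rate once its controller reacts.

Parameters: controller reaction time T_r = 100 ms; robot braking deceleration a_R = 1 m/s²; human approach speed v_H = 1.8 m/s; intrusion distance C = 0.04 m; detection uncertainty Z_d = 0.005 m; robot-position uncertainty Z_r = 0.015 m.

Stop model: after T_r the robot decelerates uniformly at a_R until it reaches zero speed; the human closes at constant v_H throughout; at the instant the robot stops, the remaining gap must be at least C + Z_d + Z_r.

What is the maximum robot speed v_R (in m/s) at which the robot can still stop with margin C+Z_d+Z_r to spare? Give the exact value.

v_R_max = 7/5 m/s = 1.4000 m/s

at the boundary: (1/2)·v² + (19/10)·v + (-91/25) = 0
  disc = (19/10)² − 4·(1/2)·(-91/25) = 1089/100 ; √disc = 33/10
  v_R = (−(19/10) + 33/10) / (2·(1/2)) = 7/5 m/s
check:
T_s = v_R/a_R = (7/5)/1 = 1.4000 s
reaction-phase robot travel = 1.4000·0.1000 = 0.1400 m
braking distance = 1.4000²/(2·1.0000) = 0.9800 m
human over T_r+T_s: 1.8000·(0.1000+1.4000) = 2.7000 m
margins: 0.0400+0.0050+0.0150 = 0.0600 m
sum ≈ 0.1400+0.9800+2.7000+0.0600 ≈ 3.8800 m = S ✓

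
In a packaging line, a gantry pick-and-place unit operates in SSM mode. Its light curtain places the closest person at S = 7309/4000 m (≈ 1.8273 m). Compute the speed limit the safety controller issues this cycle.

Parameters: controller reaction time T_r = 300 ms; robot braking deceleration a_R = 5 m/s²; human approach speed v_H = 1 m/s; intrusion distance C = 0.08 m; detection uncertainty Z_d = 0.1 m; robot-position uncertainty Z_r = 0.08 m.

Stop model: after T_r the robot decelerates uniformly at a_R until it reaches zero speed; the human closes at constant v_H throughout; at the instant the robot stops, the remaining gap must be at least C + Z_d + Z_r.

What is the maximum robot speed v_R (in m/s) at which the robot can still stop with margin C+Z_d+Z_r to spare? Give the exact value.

quadratic (1/10)·v² + (1/2)·v + (-5069/4000) = 0
  disc = (1/2)² − 4·(1/10)·(-5069/4000) = 7569/10000 ; √disc = 87/100
  v_R = (−(1/2) + 87/100) / (2·(1/10)) = 37/20 m/s
check:
stop time T_s = (37/20)/5 = 0.3700 s
reaction-phase robot travel = 1.8500·0.3000 = 0.5550 m
robot under decel: 1.8500²/(2·5.0000) = 0.3422 m
person approaches 1.0000·(0.3000+0.3700) = 0.6700 m
C+Z_d+Z_r = 0.0800+0.1000+0.0800 = 0.2600 m
sum ≈ 0.5550+0.3422+0.6700+0.2600 ≈ 1.8273 m = S ✓

v_R_max = 37/20 m/s = 1.8500 m/s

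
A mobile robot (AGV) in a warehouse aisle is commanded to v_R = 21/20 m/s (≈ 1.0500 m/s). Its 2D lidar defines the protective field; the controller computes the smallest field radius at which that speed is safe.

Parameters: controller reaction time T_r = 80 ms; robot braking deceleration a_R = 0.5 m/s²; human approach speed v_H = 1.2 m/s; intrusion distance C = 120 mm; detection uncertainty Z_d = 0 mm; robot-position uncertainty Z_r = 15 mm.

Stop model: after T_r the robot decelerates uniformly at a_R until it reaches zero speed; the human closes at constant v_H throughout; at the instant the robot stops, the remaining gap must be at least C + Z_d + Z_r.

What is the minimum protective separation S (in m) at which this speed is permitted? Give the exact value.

stop time T_s = (21/20)/(1/2) = 2.1000 s
reaction-phase robot travel = 1.0500·0.0800 = 0.0840 m
robot under decel: 1.0500²/(2·0.5000) = 1.1025 m
person approaches 1.2000·(0.0800+2.1000) = 2.6160 m
margins: 0.1200+0.0000+0.0150 = 0.1350 m
S_min ≈ 0.0840+1.1025+2.6160+0.1350  ⇒  S_min = 63/16 m

S_min = 63/16 m = 3.9375 m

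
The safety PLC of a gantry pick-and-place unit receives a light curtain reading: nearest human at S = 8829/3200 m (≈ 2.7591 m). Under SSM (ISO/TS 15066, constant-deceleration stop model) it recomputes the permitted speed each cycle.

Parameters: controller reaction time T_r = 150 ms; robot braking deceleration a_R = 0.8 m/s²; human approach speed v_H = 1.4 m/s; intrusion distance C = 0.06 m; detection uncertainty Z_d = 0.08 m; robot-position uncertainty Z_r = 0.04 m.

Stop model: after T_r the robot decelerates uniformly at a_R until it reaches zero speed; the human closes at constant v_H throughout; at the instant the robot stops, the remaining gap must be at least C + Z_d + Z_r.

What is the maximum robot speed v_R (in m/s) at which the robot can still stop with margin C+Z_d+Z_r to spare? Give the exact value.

v_R_max = 19/20 m/s = 0.9500 m/s

quadratic (5/8)·v² + (19/10)·v + (-7581/3200) = 0
  disc = (19/10)² − 4·(5/8)·(-7581/3200) = 61009/6400 ; √disc = 247/80
  v_R = (−(19/10) + 247/80) / (2·(5/8)) = 19/20 m/s
check:
braking lasts T_s = (19/20)/(4/5) = 1.1875 s
robot covers v_R·T_r = 0.9500·0.1500 = 0.1425 m before braking
robot covers 0.9500·1.1875 − ½·0.8000·1.1875² = 0.5641 m while stopping
human closes 1.4000·1.3375 = 1.8725 m
margins: 0.0600+0.0800+0.0400 = 0.1800 m
sum ≈ 0.1425+0.5641+1.8725+0.1800 ≈ 2.7591 m = S ✓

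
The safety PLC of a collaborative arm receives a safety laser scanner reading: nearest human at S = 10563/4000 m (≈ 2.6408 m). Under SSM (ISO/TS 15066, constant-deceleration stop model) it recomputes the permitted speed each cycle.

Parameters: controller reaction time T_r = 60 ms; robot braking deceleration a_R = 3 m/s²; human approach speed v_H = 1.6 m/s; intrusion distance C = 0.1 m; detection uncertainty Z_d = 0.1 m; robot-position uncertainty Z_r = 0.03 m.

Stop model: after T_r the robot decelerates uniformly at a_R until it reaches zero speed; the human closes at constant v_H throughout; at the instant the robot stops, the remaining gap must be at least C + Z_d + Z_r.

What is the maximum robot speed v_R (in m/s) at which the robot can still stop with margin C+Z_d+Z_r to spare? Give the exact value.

at the boundary: (1/6)·v² + (89/150)·v + (-9259/4000) = 0
  disc = (89/150)² − 4·(1/6)·(-9259/4000) = 170569/90000 ; √disc = 413/300
  v_R = (−(89/150) + 413/300) / (2·(1/6)) = 47/20 m/s
check:
braking lasts T_s = (47/20)/3 = 0.7833 s
robot covers v_R·T_r = 2.3500·0.0600 = 0.1410 m before braking
robot covers 2.3500·0.7833 − ½·3.0000·0.7833² = 0.9204 m while stopping
human over T_r+T_s: 1.6000·(0.0600+0.7833) = 1.3493 m
residual clearance needed = 0.1000+0.1000+0.0300 = 0.2300 m
sum ≈ 0.1410+0.9204+1.3493+0.2300 ≈ 2.6408 m = S ✓

v_R_max = 47/20 m/s = 2.3500 m/s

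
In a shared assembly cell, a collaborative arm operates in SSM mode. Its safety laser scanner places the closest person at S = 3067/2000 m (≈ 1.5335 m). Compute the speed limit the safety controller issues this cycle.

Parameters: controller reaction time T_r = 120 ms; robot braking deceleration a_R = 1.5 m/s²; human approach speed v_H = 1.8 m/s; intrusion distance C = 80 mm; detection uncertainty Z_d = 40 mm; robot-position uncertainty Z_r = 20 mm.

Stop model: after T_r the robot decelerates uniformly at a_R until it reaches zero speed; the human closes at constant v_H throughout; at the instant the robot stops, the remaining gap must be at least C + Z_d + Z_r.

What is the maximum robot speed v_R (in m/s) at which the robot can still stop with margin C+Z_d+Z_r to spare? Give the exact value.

v_R_max = 3/4 m/s = 0.7500 m/s

quadratic (1/3)·v² + (33/25)·v + (-471/400) = 0
  disc = (33/25)² − 4·(1/3)·(-471/400) = 8281/2500 ; √disc = 91/50
  v_R = (−(33/25) + 91/50) / (2·(1/3)) = 3/4 m/s
check:
braking lasts T_s = (3/4)/(3/2) = 0.5000 s
robot covers v_R·T_r = 0.7500·0.1200 = 0.0900 m before braking
braking distance = 0.7500²/(2·1.5000) = 0.1875 m
human over T_r+T_s: 1.8000·(0.1200+0.5000) = 1.1160 m
margins: 0.0800+0.0400+0.0200 = 0.1400 m
sum ≈ 0.0900+0.1875+1.1160+0.1400 ≈ 1.5335 m = S ✓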